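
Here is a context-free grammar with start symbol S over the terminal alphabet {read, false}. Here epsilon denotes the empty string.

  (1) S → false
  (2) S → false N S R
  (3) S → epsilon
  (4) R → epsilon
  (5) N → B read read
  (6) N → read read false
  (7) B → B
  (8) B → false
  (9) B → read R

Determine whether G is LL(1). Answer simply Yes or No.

No

FIRST(S) = {epsilon, false}
FIRST(R) = {epsilon}
FIRST(N) = {false, read}
FIRST(B) = {false, read}
FOLLOW(S) = {$}
FOLLOW(R) = {$, read}
FOLLOW(N) = {$, false}
FOLLOW(B) = {read}
Cell M[B, false] receives both B → B and B → false — the grammar is not LL(1).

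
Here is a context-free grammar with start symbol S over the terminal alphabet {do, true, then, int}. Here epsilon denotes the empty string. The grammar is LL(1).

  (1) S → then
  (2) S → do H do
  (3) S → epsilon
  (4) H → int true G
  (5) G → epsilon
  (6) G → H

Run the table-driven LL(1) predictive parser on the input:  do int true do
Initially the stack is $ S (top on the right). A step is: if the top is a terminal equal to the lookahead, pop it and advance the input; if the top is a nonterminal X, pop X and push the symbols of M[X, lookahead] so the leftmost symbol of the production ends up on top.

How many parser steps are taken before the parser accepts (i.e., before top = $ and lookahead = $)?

7

     Stack            Input             Action
  1  $ S              do int true do $  expand S → do H do
  2  $ do H do        do int true do $  match do
  3  $ do H           int true do $     expand H → int true G
  4  $ do G true int  int true do $     match int
  5  $ do G true      true do $         match true
  6  $ do G           do $              expand G → epsilon
  7  $ do             do $              match do
Accept reached after 7 steps.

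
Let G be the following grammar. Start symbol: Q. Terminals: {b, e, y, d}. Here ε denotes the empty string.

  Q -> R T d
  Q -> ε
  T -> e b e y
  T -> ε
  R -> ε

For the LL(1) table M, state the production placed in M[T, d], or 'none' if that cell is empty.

FIRST(T): from T->e b e y we get {e}; from T->ε we get {ε}. So FIRST(T) = {ε, e}.
FIRST(R): from R->ε we get {ε}. So FIRST(R) = {ε}.
FIRST(Q): from Q->R T d we get {d, e}; from Q->ε we get {ε}. So FIRST(Q) = {ε, d, e}.
FOLLOW(Q) includes $ since Q is the start symbol.
FOLLOW(T): in Q->R T d, T is followed by d with FIRST {d}. Thus FOLLOW(T) = {d}.
For T -> e b e y: FIRST(e b e y) = {e}, so it goes in M[T, t] for t ∈ {e}.
For T -> ε: FIRST(ε) = {ε}, so it goes in M[T, t] for t ∈ {}; since ε ∈ FIRST, also for every t ∈ FOLLOW(T) = {d}.

T -> ε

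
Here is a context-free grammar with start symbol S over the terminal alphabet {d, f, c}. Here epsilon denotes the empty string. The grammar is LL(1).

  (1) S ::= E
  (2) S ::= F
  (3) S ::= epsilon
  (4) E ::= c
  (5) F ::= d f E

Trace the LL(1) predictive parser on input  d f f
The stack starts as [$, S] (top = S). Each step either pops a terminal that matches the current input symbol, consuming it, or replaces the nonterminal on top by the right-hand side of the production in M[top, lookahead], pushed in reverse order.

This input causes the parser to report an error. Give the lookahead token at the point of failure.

f

     Stack    Input    Action
  1  $ S      d f f $  expand S ::= F
  2  $ F      d f f $  expand F ::= d f E
  3  $ E f d  d f f $  match d
  4  $ E f    f f $    match f
  5  $ E      f $      error: M[E, f] is empty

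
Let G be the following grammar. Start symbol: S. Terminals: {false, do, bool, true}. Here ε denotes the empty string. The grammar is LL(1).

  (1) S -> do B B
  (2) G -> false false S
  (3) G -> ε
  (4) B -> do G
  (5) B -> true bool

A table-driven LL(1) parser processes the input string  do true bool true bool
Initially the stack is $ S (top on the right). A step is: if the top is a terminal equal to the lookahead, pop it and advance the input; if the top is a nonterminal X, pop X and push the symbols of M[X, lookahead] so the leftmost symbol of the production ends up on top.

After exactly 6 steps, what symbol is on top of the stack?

true

     Stack          Input                     Action
  1  $ S            do true bool true bool $  expand S -> do B B
  2  $ B B do       do true bool true bool $  match do
  3  $ B B          true bool true bool $     expand B -> true bool
  4  $ B bool true  true bool true bool $     match true
  5  $ B bool       bool true bool $          match bool
  6  $ B            true bool $               expand B -> true bool
Stack after step 6: $ bool true (top = true).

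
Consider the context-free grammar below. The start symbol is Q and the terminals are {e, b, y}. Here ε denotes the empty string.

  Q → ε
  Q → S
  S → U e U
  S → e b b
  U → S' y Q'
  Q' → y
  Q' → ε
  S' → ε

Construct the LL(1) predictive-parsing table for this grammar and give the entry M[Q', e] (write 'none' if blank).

FIRST(Q'): from Q'→y we get {y}; from Q'→ε we get {ε}. So FIRST(Q') = {ε, y}.
FIRST(S'): from S'→ε we get {ε}. So FIRST(S') = {ε}.
FIRST(U): from U→S' y Q' we get {y}. So FIRST(U) = {y}.
FIRST(S): from S→U e U we get {y}; from S→e b b we get {e}. So FIRST(S) = {e, y}.
FIRST(Q): from Q→ε we get {ε}; from Q→S we get {e, y}. So FIRST(Q) = {ε, e, y}.
FOLLOW(Q) includes $ since Q is the start symbol.
FOLLOW(U): in S→U e U (occurrence 1), U is followed by e U with FIRST {e}; in S→U e U (occurrence 2), the suffix after U is empty, so FOLLOW(U) ⊇ FOLLOW(S) = {$}. Thus FOLLOW(U) = {$, e}.
FOLLOW(Q'): in U→S' y Q', the suffix after Q' is empty, so FOLLOW(Q') ⊇ FOLLOW(U) = {$, e}. Thus FOLLOW(Q') = {$, e}.
For Q' → y: FIRST(y) = {y}, so it goes in M[Q', t] for t ∈ {y}.
For Q' → ε: FIRST(ε) = {ε}, so it goes in M[Q', t] for t ∈ {}; since ε ∈ FIRST, also for every t ∈ FOLLOW(Q') = {$, e}.

Q' → ε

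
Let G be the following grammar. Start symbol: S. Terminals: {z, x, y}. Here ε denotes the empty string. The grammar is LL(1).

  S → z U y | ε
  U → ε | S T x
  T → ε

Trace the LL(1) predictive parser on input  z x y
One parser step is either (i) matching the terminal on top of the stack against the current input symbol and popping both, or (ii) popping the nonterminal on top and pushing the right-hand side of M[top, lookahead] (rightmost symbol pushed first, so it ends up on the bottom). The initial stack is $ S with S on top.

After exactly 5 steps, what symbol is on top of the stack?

x

step 1: stack=$ S  input=z x y $  — expand S → z U y
step 2: stack=$ y U z  input=z x y $  — match z
step 3: stack=$ y U  input=x y $  — expand U → S T x
step 4: stack=$ y x T S  input=x y $  — expand S → ε
step 5: stack=$ y x T  input=x y $  — expand T → ε
Stack after step 5: $ y x (top = x).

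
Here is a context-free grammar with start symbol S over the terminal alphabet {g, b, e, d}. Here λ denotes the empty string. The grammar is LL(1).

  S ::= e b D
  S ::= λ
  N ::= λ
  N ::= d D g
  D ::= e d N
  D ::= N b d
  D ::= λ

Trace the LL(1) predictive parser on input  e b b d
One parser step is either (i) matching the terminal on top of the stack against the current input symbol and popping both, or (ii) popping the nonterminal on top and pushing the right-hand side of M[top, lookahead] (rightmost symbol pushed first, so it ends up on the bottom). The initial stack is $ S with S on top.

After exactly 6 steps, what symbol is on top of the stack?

step 1: stack=$ S  input=e b b d $  — expand S ::= e b D
step 2: stack=$ D b e  input=e b b d $  — match e
step 3: stack=$ D b  input=b b d $  — match b
step 4: stack=$ D  input=b d $  — expand D ::= N b d
step 5: stack=$ d b N  input=b d $  — expand N ::= λ
step 6: stack=$ d b  input=b d $  — match b
Stack after step 6: $ d (top = d).

d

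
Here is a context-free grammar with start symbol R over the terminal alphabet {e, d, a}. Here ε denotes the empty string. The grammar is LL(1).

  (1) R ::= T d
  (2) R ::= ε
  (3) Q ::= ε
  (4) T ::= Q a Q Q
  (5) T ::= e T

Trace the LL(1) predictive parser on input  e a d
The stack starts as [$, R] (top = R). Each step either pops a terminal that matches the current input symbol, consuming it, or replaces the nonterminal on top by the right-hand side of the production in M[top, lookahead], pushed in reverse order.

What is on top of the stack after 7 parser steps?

Q

step 1: stack=$ R  input=e a d $  — expand R ::= T d
step 2: stack=$ d T  input=e a d $  — expand T ::= e T
step 3: stack=$ d T e  input=e a d $  — match e
step 4: stack=$ d T  input=a d $  — expand T ::= Q a Q Q
step 5: stack=$ d Q Q a Q  input=a d $  — expand Q ::= ε
step 6: stack=$ d Q Q a  input=a d $  — match a
step 7: stack=$ d Q Q  input=d $  — expand Q ::= ε
Stack after step 7: $ d Q (top = Q).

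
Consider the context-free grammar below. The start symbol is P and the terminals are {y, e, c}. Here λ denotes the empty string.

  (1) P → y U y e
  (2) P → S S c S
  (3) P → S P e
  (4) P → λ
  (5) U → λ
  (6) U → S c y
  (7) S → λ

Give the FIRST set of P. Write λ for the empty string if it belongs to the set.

{λ, c, e, y}

FIRST(S): from S→λ we get {λ}. So FIRST(S) = {λ}.
FIRST(P): from P→y U y e we get {y}; from P→S S c S we get {c}; from P→S P e we get {c, e, y}; from P→λ we get {λ}. So FIRST(P) = {λ, c, e, y}.
FIRST(U): from U→λ we get {λ}; from U→S c y we get {c}. So FIRST(U) = {λ, c}.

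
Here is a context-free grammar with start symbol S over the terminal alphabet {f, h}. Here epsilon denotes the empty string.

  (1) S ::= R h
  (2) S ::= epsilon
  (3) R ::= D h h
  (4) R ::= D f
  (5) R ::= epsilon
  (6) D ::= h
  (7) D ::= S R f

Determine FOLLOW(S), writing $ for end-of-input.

{$, f, h}

FIRST(S) = {epsilon, f, h}  (via R h)
FIRST(R) = {epsilon, f, h}  (via D h h, D f)
FIRST(D) = {f, h}  (via S R f)
FOLLOW(S) includes $ since S is the start symbol.
FOLLOW(S): in D::=S R f, S is followed by R f with FIRST {f, h}. Thus FOLLOW(S) = {$, f, h}.
FOLLOW(R): in S::=R h, R is followed by h with FIRST {h}; in D::=S R f, R is followed by f with FIRST {f}. Thus FOLLOW(R) = {f, h}.
FOLLOW(D): in R::=D h h, D is followed by h h with FIRST {h}; in R::=D f, D is followed by f with FIRST {f}. Thus FOLLOW(D) = {f, h}.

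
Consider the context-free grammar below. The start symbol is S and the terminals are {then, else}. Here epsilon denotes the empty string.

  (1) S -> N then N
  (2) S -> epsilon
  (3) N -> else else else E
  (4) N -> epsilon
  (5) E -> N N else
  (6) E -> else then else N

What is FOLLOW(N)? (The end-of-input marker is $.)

FIRST(N): from N->else else else E we get {else}; from N->epsilon we get {epsilon}. So FIRST(N) = {epsilon, else}.
FIRST(S): from S->N then N we get {else, then}; from S->epsilon we get {epsilon}. So FIRST(S) = {epsilon, else, then}.
FIRST(E): from E->N N else we get {else}; from E->else then else N we get {else}. So FIRST(E) = {else}.
FOLLOW(S) includes $ since S is the start symbol.
FOLLOW(S): S appears on no right-hand side. Thus FOLLOW(S) = {$}.
FOLLOW(N): in S->N then N (occurrence 1), N is followed by then N with FIRST {then}; in S->N then N (occurrence 2), the suffix after N is empty, so FOLLOW(N) ⊇ FOLLOW(S) = {$}; in E->N N else (occurrence 1), N is followed by N else with FIRST {else}; in E->N N else (occurrence 2), N is followed by else with FIRST {else}; in E->else then else N, the suffix after N is empty, so FOLLOW(N) ⊇ FOLLOW(E) = {$, else, then}. Thus FOLLOW(N) = {$, else, then}.
FOLLOW(E): in N->else else else E, the suffix after E is empty, so FOLLOW(E) ⊇ FOLLOW(N) = {$, else, then}. Thus FOLLOW(E) = {$, else, then}.

{$, else, then}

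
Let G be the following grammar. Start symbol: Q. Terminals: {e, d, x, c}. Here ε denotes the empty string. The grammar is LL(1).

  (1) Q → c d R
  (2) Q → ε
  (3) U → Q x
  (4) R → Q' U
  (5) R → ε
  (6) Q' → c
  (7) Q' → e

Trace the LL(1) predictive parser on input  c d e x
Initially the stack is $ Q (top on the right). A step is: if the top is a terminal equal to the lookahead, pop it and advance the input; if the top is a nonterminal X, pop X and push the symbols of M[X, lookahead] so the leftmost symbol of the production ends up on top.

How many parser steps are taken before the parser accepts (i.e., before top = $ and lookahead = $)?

     Stack    Input      Action
  1  $ Q      c d e x $  expand Q → c d R
  2  $ R d c  c d e x $  match c
  3  $ R d    d e x $    match d
  4  $ R      e x $      expand R → Q' U
  5  $ U Q'   e x $      expand Q' → e
  6  $ U e    e x $      match e
  7  $ U      x $        expand U → Q x
  8  $ x Q    x $        expand Q → ε
  9  $ x      x $        match x
Accept reached after 9 steps.

9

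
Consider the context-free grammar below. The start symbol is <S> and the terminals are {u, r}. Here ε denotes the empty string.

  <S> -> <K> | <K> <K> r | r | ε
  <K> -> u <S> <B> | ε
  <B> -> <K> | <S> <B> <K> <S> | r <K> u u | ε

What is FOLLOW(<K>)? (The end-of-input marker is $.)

{$, r, u}

FIRST(<K>) = {ε, u}
FIRST(<S>) = {ε, r, u}  (via <K>, <K> <K> r)
FIRST(<B>) = {ε, r, u}  (via <K>, <S> <B> <K> <S>)
FOLLOW(<S>) includes $ since <S> is the start symbol.
FOLLOW(<S>): in <K>->u <S> <B>, <S> is followed by <B> with FIRST {ε, r, u}; in <K>->u <S> <B>, the suffix after <S> is nullable, so FOLLOW(<S>) ⊇ FOLLOW(<K>) = {$, r, u}; in <B>-><S> <B> <K> <S> (occurrence 1), <S> is followed by <B> <K> <S> with FIRST {ε, r, u}; in <B>-><S> <B> <K> <S> (occurrence 1), the suffix after <S> is nullable, so FOLLOW(<S>) ⊇ FOLLOW(<B>) = {$, r, u}; in <B>-><S> <B> <K> <S> (occurrence 2), the suffix after <S> is empty, so FOLLOW(<S>) ⊇ FOLLOW(<B>) = {$, r, u}. Thus FOLLOW(<S>) = {$, r, u}.
FOLLOW(<K>): in <S>-><K>, the suffix after <K> is empty, so FOLLOW(<K>) ⊇ FOLLOW(<S>) = {$, r, u}; in <S>-><K> <K> r (occurrence 1), <K> is followed by <K> r with FIRST {r, u}; in <S>-><K> <K> r (occurrence 2), <K> is followed by r with FIRST {r}; in <B>-><K>, the suffix after <K> is empty, so FOLLOW(<K>) ⊇ FOLLOW(<B>) = {$, r, u}; in <B>-><S> <B> <K> <S>, <K> is followed by <S> with FIRST {ε, r, u}; in <B>-><S> <B> <K> <S>, the suffix after <K> is nullable, so FOLLOW(<K>) ⊇ FOLLOW(<B>) = {$, r, u}; in <B>->r <K> u u, <K> is followed by u u with FIRST {u}. Thus FOLLOW(<K>) = {$, r, u}.
FOLLOW(<B>): in <K>->u <S> <B>, the suffix after <B> is empty, so FOLLOW(<B>) ⊇ FOLLOW(<K>) = {$, r, u}; in <B>-><S> <B> <K> <S>, <B> is followed by <K> <S> with FIRST {ε, r, u}; in <B>-><S> <B> <K> <S>, the suffix after <B> is nullable (adds nothing new). Thus FOLLOW(<B>) = {$, r, u}.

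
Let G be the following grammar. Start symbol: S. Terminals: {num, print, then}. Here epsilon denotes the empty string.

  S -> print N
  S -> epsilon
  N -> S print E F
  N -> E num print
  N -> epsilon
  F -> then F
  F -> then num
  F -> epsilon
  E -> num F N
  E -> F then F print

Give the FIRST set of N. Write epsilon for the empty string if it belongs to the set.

{epsilon, num, print, then}

FIRST(S): from S->print N we get {print}; from S->epsilon we get {epsilon}. So FIRST(S) = {epsilon, print}.
FIRST(F): from F->then F we get {then}; from F->then num we get {then}; from F->epsilon we get {epsilon}. So FIRST(F) = {epsilon, then}.
FIRST(E): from E->num F N we get {num}; from E->F then F print we get {then}. So FIRST(E) = {num, then}.
FIRST(N): from N->S print E F we get {print}; from N->E num print we get {num, then}; from N->epsilon we get {epsilon}. So FIRST(N) = {epsilon, num, print, then}.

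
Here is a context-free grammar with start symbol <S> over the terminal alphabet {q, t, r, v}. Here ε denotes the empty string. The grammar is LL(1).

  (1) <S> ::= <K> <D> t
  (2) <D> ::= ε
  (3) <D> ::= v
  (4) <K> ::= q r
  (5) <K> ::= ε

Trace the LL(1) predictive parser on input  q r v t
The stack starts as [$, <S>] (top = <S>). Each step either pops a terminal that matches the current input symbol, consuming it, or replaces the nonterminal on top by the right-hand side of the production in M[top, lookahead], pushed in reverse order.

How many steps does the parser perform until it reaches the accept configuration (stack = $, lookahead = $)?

7

     Stack        Input      Action
  1  $ <S>        q r v t $  expand <S> ::= <K> <D> t
  2  $ t <D> <K>  q r v t $  expand <K> ::= q r
  3  $ t <D> r q  q r v t $  match q
  4  $ t <D> r    r v t $    match r
  5  $ t <D>      v t $      expand <D> ::= v
  6  $ t v        v t $      match v
  7  $ t          t $        match t
Accept reached after 7 steps.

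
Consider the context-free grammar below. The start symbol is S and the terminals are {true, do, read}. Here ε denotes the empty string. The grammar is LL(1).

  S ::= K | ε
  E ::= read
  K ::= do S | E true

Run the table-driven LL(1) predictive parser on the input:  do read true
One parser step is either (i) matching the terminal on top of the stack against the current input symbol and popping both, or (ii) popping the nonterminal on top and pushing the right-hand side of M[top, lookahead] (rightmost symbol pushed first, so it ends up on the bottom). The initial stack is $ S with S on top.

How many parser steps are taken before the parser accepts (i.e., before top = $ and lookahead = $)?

8

step 1: stack=$ S  input=do read true $  — expand S ::= K
step 2: stack=$ K  input=do read true $  — expand K ::= do S
step 3: stack=$ S do  input=do read true $  — match do
step 4: stack=$ S  input=read true $  — expand S ::= K
step 5: stack=$ K  input=read true $  — expand K ::= E true
step 6: stack=$ true E  input=read true $  — expand E ::= read
step 7: stack=$ true read  input=read true $  — match read
step 8: stack=$ true  input=true $  — match true
Accept reached after 8 steps.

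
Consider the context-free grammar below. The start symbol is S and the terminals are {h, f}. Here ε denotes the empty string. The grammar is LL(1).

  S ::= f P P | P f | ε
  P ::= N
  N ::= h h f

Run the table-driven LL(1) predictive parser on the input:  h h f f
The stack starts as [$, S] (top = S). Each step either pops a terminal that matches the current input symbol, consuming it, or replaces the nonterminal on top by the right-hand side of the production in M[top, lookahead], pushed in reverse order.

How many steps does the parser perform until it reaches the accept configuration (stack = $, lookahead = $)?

7

     Stack      Input      Action
  1  $ S        h h f f $  expand S ::= P f
  2  $ f P      h h f f $  expand P ::= N
  3  $ f N      h h f f $  expand N ::= h h f
  4  $ f f h h  h h f f $  match h
  5  $ f f h    h f f $    match h
  6  $ f f      f f $      match f
  7  $ f        f $        match f
Accept reached after 7 steps.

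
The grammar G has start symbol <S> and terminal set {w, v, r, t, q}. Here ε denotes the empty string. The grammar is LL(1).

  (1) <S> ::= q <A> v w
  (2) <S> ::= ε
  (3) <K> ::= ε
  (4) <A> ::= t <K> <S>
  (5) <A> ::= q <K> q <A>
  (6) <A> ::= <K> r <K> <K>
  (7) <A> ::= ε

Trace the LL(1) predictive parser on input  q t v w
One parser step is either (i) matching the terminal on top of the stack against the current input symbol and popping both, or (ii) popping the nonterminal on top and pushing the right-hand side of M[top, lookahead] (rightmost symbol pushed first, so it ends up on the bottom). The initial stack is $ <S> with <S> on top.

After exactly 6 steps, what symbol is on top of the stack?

step 1: stack=$ <S>  input=q t v w $  — expand <S> ::= q <A> v w
step 2: stack=$ w v <A> q  input=q t v w $  — match q
step 3: stack=$ w v <A>  input=t v w $  — expand <A> ::= t <K> <S>
step 4: stack=$ w v <S> <K> t  input=t v w $  — match t
step 5: stack=$ w v <S> <K>  input=v w $  — expand <K> ::= ε
step 6: stack=$ w v <S>  input=v w $  — expand <S> ::= ε
Stack after step 6: $ w v (top = v).

v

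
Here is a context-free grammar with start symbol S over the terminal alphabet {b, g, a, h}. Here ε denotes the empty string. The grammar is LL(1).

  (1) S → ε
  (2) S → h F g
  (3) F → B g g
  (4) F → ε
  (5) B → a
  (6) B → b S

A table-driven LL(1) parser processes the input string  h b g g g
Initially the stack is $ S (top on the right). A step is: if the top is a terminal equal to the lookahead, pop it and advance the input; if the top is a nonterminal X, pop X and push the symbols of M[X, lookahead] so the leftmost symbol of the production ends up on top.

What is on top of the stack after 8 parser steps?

g

     Stack        Input        Action
  1  $ S          h b g g g $  expand S → h F g
  2  $ g F h      h b g g g $  match h
  3  $ g F        b g g g $    expand F → B g g
  4  $ g g g B    b g g g $    expand B → b S
  5  $ g g g S b  b g g g $    match b
  6  $ g g g S    g g g $      expand S → ε
  7  $ g g g      g g g $      match g
  8  $ g g        g g $        match g
Stack after step 8: $ g (top = g).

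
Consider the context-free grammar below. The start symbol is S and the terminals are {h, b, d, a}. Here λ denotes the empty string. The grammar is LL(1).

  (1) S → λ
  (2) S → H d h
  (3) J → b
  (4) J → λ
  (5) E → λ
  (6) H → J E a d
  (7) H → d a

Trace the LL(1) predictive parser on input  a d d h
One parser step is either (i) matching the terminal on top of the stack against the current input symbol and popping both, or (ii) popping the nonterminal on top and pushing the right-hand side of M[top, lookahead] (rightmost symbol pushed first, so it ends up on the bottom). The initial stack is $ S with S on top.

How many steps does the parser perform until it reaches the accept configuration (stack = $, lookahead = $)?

8

     Stack          Input      Action
  1  $ S            a d d h $  expand S → H d h
  2  $ h d H        a d d h $  expand H → J E a d
  3  $ h d d a E J  a d d h $  expand J → λ
  4  $ h d d a E    a d d h $  expand E → λ
  5  $ h d d a      a d d h $  match a
  6  $ h d d        d d h $    match d
  7  $ h d          d h $      match d
  8  $ h            h $        match h
Accept reached after 8 steps.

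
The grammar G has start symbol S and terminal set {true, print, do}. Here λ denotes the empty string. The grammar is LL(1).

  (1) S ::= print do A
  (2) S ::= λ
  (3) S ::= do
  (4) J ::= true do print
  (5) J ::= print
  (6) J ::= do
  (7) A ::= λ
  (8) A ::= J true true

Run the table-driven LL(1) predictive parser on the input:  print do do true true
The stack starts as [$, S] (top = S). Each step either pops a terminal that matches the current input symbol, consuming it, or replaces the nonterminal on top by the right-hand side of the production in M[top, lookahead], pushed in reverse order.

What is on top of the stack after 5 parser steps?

     Stack          Input                    Action
  1  $ S            print do do true true $  expand S ::= print do A
  2  $ A do print   print do do true true $  match print
  3  $ A do         do do true true $        match do
  4  $ A            do true true $           expand A ::= J true true
  5  $ true true J  do true true $           expand J ::= do
Stack after step 5: $ true true do (top = do).

do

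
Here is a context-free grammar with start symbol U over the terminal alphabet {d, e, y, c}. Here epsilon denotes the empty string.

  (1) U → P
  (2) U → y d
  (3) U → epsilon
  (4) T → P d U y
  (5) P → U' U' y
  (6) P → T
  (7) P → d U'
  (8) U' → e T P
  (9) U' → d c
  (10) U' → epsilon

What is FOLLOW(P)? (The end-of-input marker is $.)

{$, d, e, y}

FIRST(U') = {epsilon, d, e}
FIRST(U) = {epsilon, d, e, y}  (via P)
FIRST(T) = {d, e, y}  (via P d U y)
FIRST(P) = {d, e, y}  (via U' U' y, T)
FOLLOW(U) includes $ since U is the start symbol.
FOLLOW(U): in T→P d U y, U is followed by y with FIRST {y}. Thus FOLLOW(U) = {$, y}.
FOLLOW(T): in P→T, the suffix after T is empty, so FOLLOW(T) ⊇ FOLLOW(P) = {$, d, e, y}; in U'→e T P, T is followed by P with FIRST {d, e, y}. Thus FOLLOW(T) = {$, d, e, y}.
FOLLOW(P): in U→P, the suffix after P is empty, so FOLLOW(P) ⊇ FOLLOW(U) = {$, y}; in T→P d U y, P is followed by d U y with FIRST {d}; in U'→e T P, the suffix after P is empty, so FOLLOW(P) ⊇ FOLLOW(U') = {$, d, e, y}. Thus FOLLOW(P) = {$, d, e, y}.
FOLLOW(U'): in P→U' U' y (occurrence 1), U' is followed by U' y with FIRST {d, e, y}; in P→U' U' y (occurrence 2), U' is followed by y with FIRST {y}; in P→d U', the suffix after U' is empty, so FOLLOW(U') ⊇ FOLLOW(P) = {$, d, e, y}. Thus FOLLOW(U') = {$, d, e, y}.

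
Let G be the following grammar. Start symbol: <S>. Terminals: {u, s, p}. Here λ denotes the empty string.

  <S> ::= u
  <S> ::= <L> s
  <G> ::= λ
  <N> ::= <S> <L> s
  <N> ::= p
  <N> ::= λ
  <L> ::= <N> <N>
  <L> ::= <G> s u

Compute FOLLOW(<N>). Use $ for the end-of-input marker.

FIRST(<G>) = {λ}
FIRST(<S>) = {p, s, u}  (via <L> s)
FIRST(<N>) = {λ, p, s, u}  (via <S> <L> s)
FIRST(<L>) = {λ, p, s, u}  (via <N> <N>, <G> s u)
FOLLOW(<S>) includes $ since <S> is the start symbol.
FOLLOW(<S>): in <N>::=<S> <L> s, <S> is followed by <L> s with FIRST {p, s, u}. Thus FOLLOW(<S>) = {$, p, s, u}.
FOLLOW(<G>): in <L>::=<G> s u, <G> is followed by s u with FIRST {s}. Thus FOLLOW(<G>) = {s}.
FOLLOW(<L>): in <S>::=<L> s, <L> is followed by s with FIRST {s}; in <N>::=<S> <L> s, <L> is followed by s with FIRST {s}. Thus FOLLOW(<L>) = {s}.
FOLLOW(<N>): in <L>::=<N> <N> (occurrence 1), <N> is followed by <N> with FIRST {λ, p, s, u}; in <L>::=<N> <N> (occurrence 1), the suffix after <N> is nullable, so FOLLOW(<N>) ⊇ FOLLOW(<L>) = {s}; in <L>::=<N> <N> (occurrence 2), the suffix after <N> is empty, so FOLLOW(<N>) ⊇ FOLLOW(<L>) = {s}. Thus FOLLOW(<N>) = {p, s, u}.

{p, s, u}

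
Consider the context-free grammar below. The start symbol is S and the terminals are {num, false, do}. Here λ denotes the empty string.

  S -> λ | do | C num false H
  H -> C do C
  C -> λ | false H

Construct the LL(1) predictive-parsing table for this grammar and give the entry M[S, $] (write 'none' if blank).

FIRST(C) = {λ, false}
FIRST(S) = {λ, do, false, num}  (via C num false H)
FIRST(H) = {do, false}  (via C do C)
FOLLOW(S) includes $ since S is the start symbol.
FOLLOW(S): S appears on no right-hand side. Thus FOLLOW(S) = {$}.
For S -> λ: FIRST(λ) = {λ}, so it goes in M[S, t] for t ∈ {}; since λ ∈ FIRST, also for every t ∈ FOLLOW(S) = {$}.
For S -> do: FIRST(do) = {do}, so it goes in M[S, t] for t ∈ {do}.
For S -> C num false H: FIRST(C num false H) = {false, num}, so it goes in M[S, t] for t ∈ {false, num}.

S -> λ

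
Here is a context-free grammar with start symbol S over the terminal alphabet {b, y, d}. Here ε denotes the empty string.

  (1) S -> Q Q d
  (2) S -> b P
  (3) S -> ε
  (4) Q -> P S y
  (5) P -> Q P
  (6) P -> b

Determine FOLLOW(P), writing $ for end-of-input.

{$, b, y}

FIRST(S): from S->Q Q d we get {b}; from S->b P we get {b}; from S->ε we get {ε}. So FIRST(S) = {ε, b}.
FIRST(Q): from Q->P S y we get {b}. So FIRST(Q) = {b}.
FIRST(P): from P->Q P we get {b}; from P->b we get {b}. So FIRST(P) = {b}.
FOLLOW(S) includes $ since S is the start symbol.
FOLLOW(S): in Q->P S y, S is followed by y with FIRST {y}. Thus FOLLOW(S) = {$, y}.
FOLLOW(Q): in S->Q Q d (occurrence 1), Q is followed by Q d with FIRST {b}; in S->Q Q d (occurrence 2), Q is followed by d with FIRST {d}; in P->Q P, Q is followed by P with FIRST {b}. Thus FOLLOW(Q) = {b, d}.
FOLLOW(P): in S->b P, the suffix after P is empty, so FOLLOW(P) ⊇ FOLLOW(S) = {$, y}; in Q->P S y, P is followed by S y with FIRST {b, y}; in P->Q P, the suffix after P is empty (adds nothing new). Thus FOLLOW(P) = {$, b, y}.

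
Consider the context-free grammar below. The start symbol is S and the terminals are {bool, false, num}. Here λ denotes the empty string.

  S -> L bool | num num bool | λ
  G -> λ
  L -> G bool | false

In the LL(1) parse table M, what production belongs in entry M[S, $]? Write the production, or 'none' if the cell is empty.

S -> λ

FIRST(G) = {λ}
FIRST(L) = {bool, false}  (via G bool)
FIRST(S) = {λ, bool, false, num}  (via L bool)
FOLLOW(S) includes $ since S is the start symbol.
FOLLOW(S): S appears on no right-hand side. Thus FOLLOW(S) = {$}.
For S -> L bool: FIRST(L bool) = {bool, false}, so it goes in M[S, t] for t ∈ {bool, false}.
For S -> num num bool: FIRST(num num bool) = {num}, so it goes in M[S, t] for t ∈ {num}.
For S -> λ: FIRST(λ) = {λ}, so it goes in M[S, t] for t ∈ {}; since λ ∈ FIRST, also for every t ∈ FOLLOW(S) = {$}.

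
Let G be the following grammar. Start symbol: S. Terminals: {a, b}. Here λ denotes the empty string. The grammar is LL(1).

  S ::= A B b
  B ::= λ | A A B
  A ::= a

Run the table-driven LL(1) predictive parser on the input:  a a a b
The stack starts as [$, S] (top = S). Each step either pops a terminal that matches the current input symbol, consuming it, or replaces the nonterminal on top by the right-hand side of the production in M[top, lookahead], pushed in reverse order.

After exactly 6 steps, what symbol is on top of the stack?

step 1: stack=$ S  input=a a a b $  — expand S ::= A B b
step 2: stack=$ b B A  input=a a a b $  — expand A ::= a
step 3: stack=$ b B a  input=a a a b $  — match a
step 4: stack=$ b B  input=a a b $  — expand B ::= A A B
step 5: stack=$ b B A A  input=a a b $  — expand A ::= a
step 6: stack=$ b B A a  input=a a b $  — match a
Stack after step 6: $ b B A (top = A).

A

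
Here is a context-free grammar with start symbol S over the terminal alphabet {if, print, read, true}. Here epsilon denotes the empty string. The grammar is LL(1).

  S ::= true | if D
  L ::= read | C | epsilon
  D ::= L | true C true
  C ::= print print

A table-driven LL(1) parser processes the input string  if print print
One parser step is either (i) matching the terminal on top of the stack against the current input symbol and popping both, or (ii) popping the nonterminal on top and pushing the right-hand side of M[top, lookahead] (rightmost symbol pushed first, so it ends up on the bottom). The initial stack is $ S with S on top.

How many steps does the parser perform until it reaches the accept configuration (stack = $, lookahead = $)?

     Stack          Input             Action
  1  $ S            if print print $  expand S ::= if D
  2  $ D if         if print print $  match if
  3  $ D            print print $     expand D ::= L
  4  $ L            print print $     expand L ::= C
  5  $ C            print print $     expand C ::= print print
  6  $ print print  print print $     match print
  7  $ print        print $           match print
Accept reached after 7 steps.

7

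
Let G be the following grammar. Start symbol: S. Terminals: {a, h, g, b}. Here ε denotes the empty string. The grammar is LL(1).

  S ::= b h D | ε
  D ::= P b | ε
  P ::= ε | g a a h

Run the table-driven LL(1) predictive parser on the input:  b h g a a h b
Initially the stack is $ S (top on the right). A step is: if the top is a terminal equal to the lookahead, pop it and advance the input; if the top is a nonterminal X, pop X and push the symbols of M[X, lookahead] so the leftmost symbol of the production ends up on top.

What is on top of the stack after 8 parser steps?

     Stack        Input            Action
  1  $ S          b h g a a h b $  expand S ::= b h D
  2  $ D h b      b h g a a h b $  match b
  3  $ D h        h g a a h b $    match h
  4  $ D          g a a h b $      expand D ::= P b
  5  $ b P        g a a h b $      expand P ::= g a a h
  6  $ b h a a g  g a a h b $      match g
  7  $ b h a a    a a h b $        match a
  8  $ b h a      a h b $          match a
Stack after step 8: $ b h (top = h).

h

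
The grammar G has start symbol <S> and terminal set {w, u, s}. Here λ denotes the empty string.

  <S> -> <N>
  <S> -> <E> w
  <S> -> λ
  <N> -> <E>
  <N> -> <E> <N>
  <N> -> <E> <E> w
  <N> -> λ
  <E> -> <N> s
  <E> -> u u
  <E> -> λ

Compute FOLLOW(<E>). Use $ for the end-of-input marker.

{$, s, u, w}

FIRST(<S>) = {λ, s, u, w}  (via <N>, <E> w)
FIRST(<N>) = {λ, s, u, w}  (via <E>, <E> <N>, <E> <E> w)
FIRST(<E>) = {λ, s, u, w}  (via <N> s)
FOLLOW(<S>) includes $ since <S> is the start symbol.
FOLLOW(<S>): <S> appears on no right-hand side. Thus FOLLOW(<S>) = {$}.
FOLLOW(<N>): in <S>-><N>, the suffix after <N> is empty, so FOLLOW(<N>) ⊇ FOLLOW(<S>) = {$}; in <N>-><E> <N>, the suffix after <N> is empty (adds nothing new); in <E>-><N> s, <N> is followed by s with FIRST {s}. Thus FOLLOW(<N>) = {$, s}.
FOLLOW(<E>): in <S>-><E> w, <E> is followed by w with FIRST {w}; in <N>-><E>, the suffix after <E> is empty, so FOLLOW(<E>) ⊇ FOLLOW(<N>) = {$, s}; in <N>-><E> <N>, <E> is followed by <N> with FIRST {λ, s, u, w}; in <N>-><E> <N>, the suffix after <E> is nullable, so FOLLOW(<E>) ⊇ FOLLOW(<N>) = {$, s}; in <N>-><E> <E> w (occurrence 1), <E> is followed by <E> w with FIRST {s, u, w}; in <N>-><E> <E> w (occurrence 2), <E> is followed by w with FIRST {w}. Thus FOLLOW(<E>) = {$, s, u, w}.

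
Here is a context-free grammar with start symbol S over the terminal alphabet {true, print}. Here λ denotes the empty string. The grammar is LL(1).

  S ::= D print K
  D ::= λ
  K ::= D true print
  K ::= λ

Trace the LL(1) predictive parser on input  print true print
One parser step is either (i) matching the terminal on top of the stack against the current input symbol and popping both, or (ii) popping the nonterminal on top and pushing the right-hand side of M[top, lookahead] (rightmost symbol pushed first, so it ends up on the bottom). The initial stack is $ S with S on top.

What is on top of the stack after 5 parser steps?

     Stack           Input               Action
  1  $ S             print true print $  expand S ::= D print K
  2  $ K print D     print true print $  expand D ::= λ
  3  $ K print       print true print $  match print
  4  $ K             true print $        expand K ::= D true print
  5  $ print true D  true print $        expand D ::= λ
Stack after step 5: $ print true (top = true).

true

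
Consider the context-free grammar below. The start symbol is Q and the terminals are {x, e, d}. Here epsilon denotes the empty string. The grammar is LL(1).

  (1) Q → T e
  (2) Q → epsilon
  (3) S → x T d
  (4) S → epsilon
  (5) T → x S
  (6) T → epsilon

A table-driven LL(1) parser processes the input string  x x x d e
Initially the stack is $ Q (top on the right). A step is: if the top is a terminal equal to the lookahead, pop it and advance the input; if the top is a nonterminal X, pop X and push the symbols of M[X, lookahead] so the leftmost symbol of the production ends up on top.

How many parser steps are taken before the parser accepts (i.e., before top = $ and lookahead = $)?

10

      Stack      Input        Action
   1  $ Q        x x x d e $  expand Q → T e
   2  $ e T      x x x d e $  expand T → x S
   3  $ e S x    x x x d e $  match x
   4  $ e S      x x d e $    expand S → x T d
   5  $ e d T x  x x d e $    match x
   6  $ e d T    x d e $      expand T → x S
   7  $ e d S x  x d e $      match x
   8  $ e d S    d e $        expand S → epsilon
   9  $ e d      d e $        match d
  10  $ e        e $          match e
Accept reached after 10 steps.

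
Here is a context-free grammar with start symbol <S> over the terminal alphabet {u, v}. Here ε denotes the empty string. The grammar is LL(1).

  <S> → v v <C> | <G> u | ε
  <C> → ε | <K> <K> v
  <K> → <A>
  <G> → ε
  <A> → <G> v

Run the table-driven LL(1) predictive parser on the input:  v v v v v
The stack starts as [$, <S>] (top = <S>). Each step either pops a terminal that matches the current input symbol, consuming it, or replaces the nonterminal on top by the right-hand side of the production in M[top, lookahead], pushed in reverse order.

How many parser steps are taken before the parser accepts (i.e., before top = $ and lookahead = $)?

13

step 1: stack=$ <S>  input=v v v v v $  — expand <S> → v v <C>
step 2: stack=$ <C> v v  input=v v v v v $  — match v
step 3: stack=$ <C> v  input=v v v v $  — match v
step 4: stack=$ <C>  input=v v v $  — expand <C> → <K> <K> v
step 5: stack=$ v <K> <K>  input=v v v $  — expand <K> → <A>
step 6: stack=$ v <K> <A>  input=v v v $  — expand <A> → <G> v
step 7: stack=$ v <K> v <G>  input=v v v $  — expand <G> → ε
step 8: stack=$ v <K> v  input=v v v $  — match v
step 9: stack=$ v <K>  input=v v $  — expand <K> → <A>
step 10: stack=$ v <A>  input=v v $  — expand <A> → <G> v
step 11: stack=$ v v <G>  input=v v $  — expand <G> → ε
step 12: stack=$ v v  input=v v $  — match v
step 13: stack=$ v  input=v $  — match v
Accept reached after 13 steps.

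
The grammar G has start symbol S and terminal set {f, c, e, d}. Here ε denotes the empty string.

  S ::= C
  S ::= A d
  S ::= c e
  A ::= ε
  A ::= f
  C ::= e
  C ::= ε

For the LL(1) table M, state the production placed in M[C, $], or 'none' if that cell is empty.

C ::= ε

FIRST(A): from A::=ε we get {ε}; from A::=f we get {f}. So FIRST(A) = {ε, f}.
FIRST(C): from C::=e we get {e}; from C::=ε we get {ε}. So FIRST(C) = {ε, e}.
FIRST(S): from S::=C we get {ε, e}; from S::=A d we get {d, f}; from S::=c e we get {c}. So FIRST(S) = {ε, c, d, e, f}.
FOLLOW(S) includes $ since S is the start symbol.
FOLLOW(S): S appears on no right-hand side. Thus FOLLOW(S) = {$}.
FOLLOW(C): in S::=C, the suffix after C is empty, so FOLLOW(C) ⊇ FOLLOW(S) = {$}. Thus FOLLOW(C) = {$}.
For C ::= e: FIRST(e) = {e}, so it goes in M[C, t] for t ∈ {e}.
For C ::= ε: FIRST(ε) = {ε}, so it goes in M[C, t] for t ∈ {}; since ε ∈ FIRST, also for every t ∈ FOLLOW(C) = {$}.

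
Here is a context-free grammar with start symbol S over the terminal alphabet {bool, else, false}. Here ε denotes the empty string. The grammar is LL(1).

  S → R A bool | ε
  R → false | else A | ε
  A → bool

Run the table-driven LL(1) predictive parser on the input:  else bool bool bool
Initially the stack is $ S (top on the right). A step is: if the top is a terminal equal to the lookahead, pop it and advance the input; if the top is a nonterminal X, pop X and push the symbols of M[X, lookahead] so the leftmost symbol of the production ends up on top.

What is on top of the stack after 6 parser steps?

     Stack            Input                  Action
  1  $ S              else bool bool bool $  expand S → R A bool
  2  $ bool A R       else bool bool bool $  expand R → else A
  3  $ bool A A else  else bool bool bool $  match else
  4  $ bool A A       bool bool bool $       expand A → bool
  5  $ bool A bool    bool bool bool $       match bool
  6  $ bool A         bool bool $            expand A → bool
Stack after step 6: $ bool bool (top = bool).

bool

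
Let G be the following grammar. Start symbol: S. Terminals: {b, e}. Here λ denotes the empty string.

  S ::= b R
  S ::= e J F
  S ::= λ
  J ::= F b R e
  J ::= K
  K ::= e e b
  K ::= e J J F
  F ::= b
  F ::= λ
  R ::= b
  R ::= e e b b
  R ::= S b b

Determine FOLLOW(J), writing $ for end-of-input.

{$, b, e}

FIRST(S): from S::=b R we get {b}; from S::=e J F we get {e}; from S::=λ we get {λ}. So FIRST(S) = {λ, b, e}.
FIRST(K): from K::=e e b we get {e}; from K::=e J J F we get {e}. So FIRST(K) = {e}.
FIRST(F): from F::=b we get {b}; from F::=λ we get {λ}. So FIRST(F) = {λ, b}.
FIRST(J): from J::=F b R e we get {b}; from J::=K we get {e}. So FIRST(J) = {b, e}.
FIRST(R): from R::=b we get {b}; from R::=e e b b we get {e}; from R::=S b b we get {b, e}. So FIRST(R) = {b, e}.
FOLLOW(S) includes $ since S is the start symbol.
FOLLOW(S): in R::=S b b, S is followed by b b with FIRST {b}. Thus FOLLOW(S) = {$, b}.
FOLLOW(R): in S::=b R, the suffix after R is empty, so FOLLOW(R) ⊇ FOLLOW(S) = {$, b}; in J::=F b R e, R is followed by e with FIRST {e}. Thus FOLLOW(R) = {$, b, e}.
FOLLOW(J): in S::=e J F, J is followed by F with FIRST {λ, b}; in S::=e J F, the suffix after J is nullable, so FOLLOW(J) ⊇ FOLLOW(S) = {$, b}; in K::=e J J F (occurrence 1), J is followed by J F with FIRST {b, e}; in K::=e J J F (occurrence 2), J is followed by F with FIRST {λ, b}; in K::=e J J F (occurrence 2), the suffix after J is nullable, so FOLLOW(J) ⊇ FOLLOW(K) = {$, b, e}. Thus FOLLOW(J) = {$, b, e}.
FOLLOW(K): in J::=K, the suffix after K is empty, so FOLLOW(K) ⊇ FOLLOW(J) = {$, b, e}. Thus FOLLOW(K) = {$, b, e}.
FOLLOW(F): in S::=e J F, the suffix after F is empty, so FOLLOW(F) ⊇ FOLLOW(S) = {$, b}; in J::=F b R e, F is followed by b R e with FIRST {b}; in K::=e J J F, the suffix after F is empty, so FOLLOW(F) ⊇ FOLLOW(K) = {$, b, e}. Thus FOLLOW(F) = {$, b, e}.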